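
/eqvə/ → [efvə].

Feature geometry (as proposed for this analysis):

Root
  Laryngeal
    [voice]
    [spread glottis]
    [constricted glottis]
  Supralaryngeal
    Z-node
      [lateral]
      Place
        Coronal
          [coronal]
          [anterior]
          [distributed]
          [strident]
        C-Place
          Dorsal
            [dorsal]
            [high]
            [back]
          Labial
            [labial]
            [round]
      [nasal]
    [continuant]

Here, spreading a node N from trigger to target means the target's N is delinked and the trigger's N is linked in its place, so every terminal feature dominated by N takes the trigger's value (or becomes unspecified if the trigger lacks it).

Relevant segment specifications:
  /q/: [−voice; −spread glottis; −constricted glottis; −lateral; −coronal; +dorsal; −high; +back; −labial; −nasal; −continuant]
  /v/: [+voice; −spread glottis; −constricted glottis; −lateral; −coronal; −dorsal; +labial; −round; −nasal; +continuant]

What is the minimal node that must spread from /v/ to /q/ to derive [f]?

Feature comparison: [continuant], [labial], [round], [dorsal], [high], [back] differ between /q/ and [f]; the remaining terminals match.
These terminals are all dominated by Supralaryngeal, and no proper subconstituent of Supralaryngeal covers them all; Supralaryngeal is their lowest common ancestor.
Spreading Supralaryngeal from /v/ overwrites each of those terminals with /v/'s values, yielding exactly [f].
[voice] — on which /v/ differs from /q/ — is unchanged, so Root cannot have spread; the constituent is no larger than Supralaryngeal.

Supralaryngeal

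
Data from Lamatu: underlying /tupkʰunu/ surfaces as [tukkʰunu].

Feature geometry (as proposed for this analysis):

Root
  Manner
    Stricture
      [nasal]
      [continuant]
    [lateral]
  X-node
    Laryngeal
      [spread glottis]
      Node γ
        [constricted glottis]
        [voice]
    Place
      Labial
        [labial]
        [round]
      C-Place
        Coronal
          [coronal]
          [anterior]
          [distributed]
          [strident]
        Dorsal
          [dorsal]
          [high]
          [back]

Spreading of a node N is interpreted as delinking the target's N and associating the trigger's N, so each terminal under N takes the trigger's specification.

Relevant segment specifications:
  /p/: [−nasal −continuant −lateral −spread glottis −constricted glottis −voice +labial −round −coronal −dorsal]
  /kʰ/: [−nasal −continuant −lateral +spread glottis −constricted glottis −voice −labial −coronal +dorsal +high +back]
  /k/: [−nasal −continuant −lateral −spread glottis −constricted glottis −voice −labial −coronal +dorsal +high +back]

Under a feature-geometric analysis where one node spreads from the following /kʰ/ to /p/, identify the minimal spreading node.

Feature comparison: [labial], [round], [dorsal], [high], [back] differ between /p/ and [k]; the remaining terminals match.
These terminals are all dominated by Place, and no proper subconstituent of Place covers them all; Place is their lowest common ancestor.
Delinking /p/'s Place and associating /kʰ/'s Place gives precisely the feature bundle of [k].
[spread glottis] — on which /kʰ/ differs from /p/ — is unchanged, so neither X-node nor anything higher can have spread; the constituent is no larger than Place.

Place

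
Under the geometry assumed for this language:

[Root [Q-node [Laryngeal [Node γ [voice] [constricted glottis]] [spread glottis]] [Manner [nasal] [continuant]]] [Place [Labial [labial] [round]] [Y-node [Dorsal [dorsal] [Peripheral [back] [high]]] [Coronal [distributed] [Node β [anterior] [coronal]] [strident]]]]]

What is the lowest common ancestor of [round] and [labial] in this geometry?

[round]: Root → Place → Labial → [round].
[labial]: Root → Place → Labial → [labial].
Labial is the lowest common ancestor — every listed feature sits under it, and no single subconstituent of Labial covers them all.

Labial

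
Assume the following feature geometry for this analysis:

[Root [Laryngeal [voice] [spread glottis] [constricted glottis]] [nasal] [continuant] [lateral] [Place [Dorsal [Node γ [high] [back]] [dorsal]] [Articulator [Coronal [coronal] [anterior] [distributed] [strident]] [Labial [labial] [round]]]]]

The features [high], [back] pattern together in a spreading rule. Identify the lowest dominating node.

[high] lies under Node γ (below Place).
[back]: Root / Place / Dorsal / Node γ / [back].
Node γ is the lowest common ancestor — every listed feature sits under it, and no single subconstituent of Node γ covers them all.

Node γ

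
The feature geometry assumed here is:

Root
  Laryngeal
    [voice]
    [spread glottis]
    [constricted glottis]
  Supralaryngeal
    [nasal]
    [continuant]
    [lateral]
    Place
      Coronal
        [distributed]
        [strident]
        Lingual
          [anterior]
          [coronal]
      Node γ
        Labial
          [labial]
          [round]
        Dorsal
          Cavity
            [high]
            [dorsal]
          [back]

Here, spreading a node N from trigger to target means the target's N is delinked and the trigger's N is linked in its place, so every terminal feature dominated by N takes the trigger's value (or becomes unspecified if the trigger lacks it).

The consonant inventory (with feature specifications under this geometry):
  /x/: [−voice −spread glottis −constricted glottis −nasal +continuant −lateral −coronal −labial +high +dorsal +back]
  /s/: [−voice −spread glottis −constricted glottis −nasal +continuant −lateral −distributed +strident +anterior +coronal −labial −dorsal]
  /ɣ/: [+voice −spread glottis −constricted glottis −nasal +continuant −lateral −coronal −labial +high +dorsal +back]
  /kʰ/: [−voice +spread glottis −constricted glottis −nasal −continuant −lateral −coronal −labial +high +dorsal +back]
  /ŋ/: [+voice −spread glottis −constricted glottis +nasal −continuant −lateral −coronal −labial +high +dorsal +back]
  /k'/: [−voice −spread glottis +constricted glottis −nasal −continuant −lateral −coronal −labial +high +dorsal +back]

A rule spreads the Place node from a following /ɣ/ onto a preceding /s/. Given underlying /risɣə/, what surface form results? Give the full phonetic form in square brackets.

[rixɣə]

Terminals under Place in this geometry: [distributed], [strident], [anterior], [coronal], [labial], [round], [high], [dorsal], [back].
Spreading Place from /ɣ/ onto /s/ replaces those values with /ɣ/'s: [−coronal], [−labial], [+high], [+dorsal], [+back]. Features outside Place ([voice], [spread glottis], [constricted glottis], …) stay as in /s/.
Among the inventory, only /x/ has exactly this specification, giving the surface form [rixɣə].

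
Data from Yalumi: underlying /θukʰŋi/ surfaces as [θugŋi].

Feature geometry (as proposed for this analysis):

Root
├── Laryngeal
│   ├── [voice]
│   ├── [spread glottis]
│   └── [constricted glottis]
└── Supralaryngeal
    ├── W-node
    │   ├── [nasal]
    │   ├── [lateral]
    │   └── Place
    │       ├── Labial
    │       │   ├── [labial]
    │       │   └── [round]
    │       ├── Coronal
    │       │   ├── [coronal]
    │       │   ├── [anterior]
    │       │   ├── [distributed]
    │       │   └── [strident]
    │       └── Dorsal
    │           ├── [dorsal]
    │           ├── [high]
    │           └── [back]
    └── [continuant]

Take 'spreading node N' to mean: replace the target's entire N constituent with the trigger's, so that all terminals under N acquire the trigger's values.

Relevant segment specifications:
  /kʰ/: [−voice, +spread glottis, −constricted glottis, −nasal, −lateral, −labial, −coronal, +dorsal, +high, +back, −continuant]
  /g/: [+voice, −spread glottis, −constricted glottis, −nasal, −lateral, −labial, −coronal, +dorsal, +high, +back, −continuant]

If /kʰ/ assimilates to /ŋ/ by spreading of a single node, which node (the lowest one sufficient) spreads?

Feature comparison: [voice], [spread glottis] differ between /kʰ/ and [g]; the remaining terminals match.
The smallest constituent containing every changed terminal is Laryngeal — each of its daughters lacks at least one of the affected features.
Delinking /kʰ/'s Laryngeal and associating /ŋ/'s Laryngeal gives precisely the feature bundle of [g].
Had Root spread, [nasal] would have taken /ŋ/'s value; it stays as in /kʰ/, confirming the spreading constituent is exactly Laryngeal.

Laryngeal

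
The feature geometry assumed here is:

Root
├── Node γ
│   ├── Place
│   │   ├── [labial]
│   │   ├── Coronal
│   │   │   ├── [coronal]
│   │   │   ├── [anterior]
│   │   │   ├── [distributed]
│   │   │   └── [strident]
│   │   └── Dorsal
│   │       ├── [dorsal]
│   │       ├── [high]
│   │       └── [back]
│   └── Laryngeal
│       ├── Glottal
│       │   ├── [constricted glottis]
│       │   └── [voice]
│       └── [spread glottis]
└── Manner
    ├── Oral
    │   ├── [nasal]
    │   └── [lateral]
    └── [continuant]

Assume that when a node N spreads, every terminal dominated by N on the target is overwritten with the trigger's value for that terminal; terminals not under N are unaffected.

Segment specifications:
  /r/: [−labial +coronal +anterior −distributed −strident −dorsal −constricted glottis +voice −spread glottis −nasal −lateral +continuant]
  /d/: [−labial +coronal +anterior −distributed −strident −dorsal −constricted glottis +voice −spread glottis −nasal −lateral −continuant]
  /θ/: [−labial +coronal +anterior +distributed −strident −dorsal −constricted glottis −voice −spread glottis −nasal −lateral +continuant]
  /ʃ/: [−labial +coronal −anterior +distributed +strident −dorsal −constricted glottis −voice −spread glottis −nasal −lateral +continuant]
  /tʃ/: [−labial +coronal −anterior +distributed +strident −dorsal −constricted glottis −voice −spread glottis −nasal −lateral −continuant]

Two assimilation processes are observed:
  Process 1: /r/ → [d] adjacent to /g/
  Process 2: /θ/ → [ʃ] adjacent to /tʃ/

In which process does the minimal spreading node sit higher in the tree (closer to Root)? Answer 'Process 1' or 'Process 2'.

Process 1

Process 1: the feature that changes is [continuant]; the minimal node is [continuant] (depth 2).
Process 2 alters [anterior], [strident]; the lowest common ancestor is Coronal (depth 3 from Root).
Depth 2 < depth 3; Process 1 involves the structurally higher constituent [continuant].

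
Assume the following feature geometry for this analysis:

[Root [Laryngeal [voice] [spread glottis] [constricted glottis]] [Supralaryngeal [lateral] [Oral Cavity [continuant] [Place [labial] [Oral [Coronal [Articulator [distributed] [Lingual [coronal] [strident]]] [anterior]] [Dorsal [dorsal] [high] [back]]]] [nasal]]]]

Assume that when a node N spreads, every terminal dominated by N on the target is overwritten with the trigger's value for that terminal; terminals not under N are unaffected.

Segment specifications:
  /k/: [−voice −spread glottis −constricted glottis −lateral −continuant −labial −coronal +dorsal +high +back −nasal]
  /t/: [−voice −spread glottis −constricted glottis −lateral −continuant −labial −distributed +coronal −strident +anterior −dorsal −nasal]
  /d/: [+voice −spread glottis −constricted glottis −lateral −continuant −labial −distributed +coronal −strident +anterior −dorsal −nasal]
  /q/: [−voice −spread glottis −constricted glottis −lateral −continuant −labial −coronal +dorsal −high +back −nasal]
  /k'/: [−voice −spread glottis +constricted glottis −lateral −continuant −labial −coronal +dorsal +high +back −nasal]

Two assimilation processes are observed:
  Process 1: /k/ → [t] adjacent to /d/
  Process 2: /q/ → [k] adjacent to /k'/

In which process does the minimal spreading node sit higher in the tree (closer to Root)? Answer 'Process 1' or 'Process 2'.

Process 1

In Process 1, [coronal], [anterior], [distributed], [strident], [dorsal], [high], [back] change, so the minimal spreading node is Oral at depth 4.
Process 2: the feature that changes is [high]; the minimal node is [high] (depth 6).
Depth 4 < depth 6; Process 1 involves the structurally higher constituent Oral.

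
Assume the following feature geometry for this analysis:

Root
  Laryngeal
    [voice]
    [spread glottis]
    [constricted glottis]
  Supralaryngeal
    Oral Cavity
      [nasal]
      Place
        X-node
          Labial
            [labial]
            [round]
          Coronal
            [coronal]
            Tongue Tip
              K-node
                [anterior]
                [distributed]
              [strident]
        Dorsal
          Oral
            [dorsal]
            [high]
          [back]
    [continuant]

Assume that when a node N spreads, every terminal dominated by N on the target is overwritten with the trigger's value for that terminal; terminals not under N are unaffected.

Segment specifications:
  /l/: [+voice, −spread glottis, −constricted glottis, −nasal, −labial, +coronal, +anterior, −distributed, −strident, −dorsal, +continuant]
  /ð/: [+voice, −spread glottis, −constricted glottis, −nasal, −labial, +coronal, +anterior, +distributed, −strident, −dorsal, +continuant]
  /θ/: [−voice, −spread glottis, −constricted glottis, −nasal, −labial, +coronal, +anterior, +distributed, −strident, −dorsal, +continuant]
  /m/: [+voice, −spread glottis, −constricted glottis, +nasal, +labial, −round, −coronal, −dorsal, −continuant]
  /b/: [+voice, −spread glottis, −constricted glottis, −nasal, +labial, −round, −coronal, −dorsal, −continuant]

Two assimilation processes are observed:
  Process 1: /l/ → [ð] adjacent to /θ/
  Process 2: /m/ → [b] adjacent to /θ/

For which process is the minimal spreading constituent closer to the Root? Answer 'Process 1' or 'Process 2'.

Process 2

In Process 1, [distributed] changes, so the minimal spreading node is [distributed] at depth 8.
Process 2: the feature that changes is [nasal]; the minimal node is [nasal] (depth 3).
Depth 3 < depth 8; Process 2 involves the structurally higher constituent [nasal].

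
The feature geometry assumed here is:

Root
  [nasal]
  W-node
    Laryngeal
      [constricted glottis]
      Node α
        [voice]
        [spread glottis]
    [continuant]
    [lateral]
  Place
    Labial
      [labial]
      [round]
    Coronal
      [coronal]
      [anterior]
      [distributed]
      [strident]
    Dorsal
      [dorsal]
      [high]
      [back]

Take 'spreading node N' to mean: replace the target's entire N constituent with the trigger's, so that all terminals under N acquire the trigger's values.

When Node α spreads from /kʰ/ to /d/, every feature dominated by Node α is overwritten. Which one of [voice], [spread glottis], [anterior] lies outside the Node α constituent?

The terminals dominated by Node α are [voice], [spread glottis].
[spread glottis], [voice] all lie under Node α, so they are overwritten when Node α spreads.
[anterior] attaches under Coronal, not under Node α, so /d/ retains its own value for [anterior].

[anterior]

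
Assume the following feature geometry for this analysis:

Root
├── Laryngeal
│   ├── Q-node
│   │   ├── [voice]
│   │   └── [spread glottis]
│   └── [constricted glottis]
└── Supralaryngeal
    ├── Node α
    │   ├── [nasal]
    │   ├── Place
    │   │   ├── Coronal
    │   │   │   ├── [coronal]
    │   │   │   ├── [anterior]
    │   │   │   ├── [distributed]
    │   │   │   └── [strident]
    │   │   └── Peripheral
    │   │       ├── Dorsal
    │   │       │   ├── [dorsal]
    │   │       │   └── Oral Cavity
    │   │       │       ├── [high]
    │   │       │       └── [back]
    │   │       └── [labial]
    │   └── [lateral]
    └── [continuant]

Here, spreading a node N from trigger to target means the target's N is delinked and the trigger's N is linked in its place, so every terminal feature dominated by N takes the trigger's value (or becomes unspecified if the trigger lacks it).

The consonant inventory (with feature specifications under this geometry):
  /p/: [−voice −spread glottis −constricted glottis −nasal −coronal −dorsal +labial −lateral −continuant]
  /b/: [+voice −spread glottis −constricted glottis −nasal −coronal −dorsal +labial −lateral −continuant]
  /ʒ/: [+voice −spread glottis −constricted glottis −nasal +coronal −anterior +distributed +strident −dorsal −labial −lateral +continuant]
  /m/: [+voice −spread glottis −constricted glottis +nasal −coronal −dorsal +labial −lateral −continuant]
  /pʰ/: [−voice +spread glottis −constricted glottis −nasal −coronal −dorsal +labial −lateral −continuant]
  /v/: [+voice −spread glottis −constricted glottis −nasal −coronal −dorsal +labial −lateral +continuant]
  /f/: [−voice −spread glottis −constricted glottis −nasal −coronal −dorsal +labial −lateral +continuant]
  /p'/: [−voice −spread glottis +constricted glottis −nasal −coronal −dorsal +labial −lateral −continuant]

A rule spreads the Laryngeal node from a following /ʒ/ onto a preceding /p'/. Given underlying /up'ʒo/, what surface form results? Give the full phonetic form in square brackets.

Terminals under Laryngeal in this geometry: [voice], [spread glottis], [constricted glottis].
The target acquires /ʒ/'s values for everything under Laryngeal — [+voice], [−spread glottis], [−constricted glottis] — while keeping its own [nasal], [coronal], [dorsal], ….
This feature bundle is that of [b], so /up'ʒo/ surfaces as [ubʒo].

[ubʒo]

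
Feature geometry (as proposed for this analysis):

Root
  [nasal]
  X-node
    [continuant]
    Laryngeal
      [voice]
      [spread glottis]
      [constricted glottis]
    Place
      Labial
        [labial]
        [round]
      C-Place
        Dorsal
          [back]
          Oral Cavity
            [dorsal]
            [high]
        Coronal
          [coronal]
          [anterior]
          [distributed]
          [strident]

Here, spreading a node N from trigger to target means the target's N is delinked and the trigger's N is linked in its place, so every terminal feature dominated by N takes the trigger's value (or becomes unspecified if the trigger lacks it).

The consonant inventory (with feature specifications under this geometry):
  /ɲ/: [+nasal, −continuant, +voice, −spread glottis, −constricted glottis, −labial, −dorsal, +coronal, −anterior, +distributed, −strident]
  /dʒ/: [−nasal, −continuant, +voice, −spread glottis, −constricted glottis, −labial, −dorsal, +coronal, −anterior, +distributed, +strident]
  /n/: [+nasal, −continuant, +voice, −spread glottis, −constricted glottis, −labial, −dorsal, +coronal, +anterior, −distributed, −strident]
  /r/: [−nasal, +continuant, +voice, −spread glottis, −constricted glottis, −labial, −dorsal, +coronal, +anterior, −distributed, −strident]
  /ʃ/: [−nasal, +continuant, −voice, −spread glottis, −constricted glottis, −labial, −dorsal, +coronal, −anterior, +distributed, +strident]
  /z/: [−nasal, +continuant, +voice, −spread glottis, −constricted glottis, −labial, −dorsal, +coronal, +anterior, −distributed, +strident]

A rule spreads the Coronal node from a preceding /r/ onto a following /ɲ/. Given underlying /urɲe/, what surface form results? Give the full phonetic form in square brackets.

[urne]

Coronal immediately or transitively dominates [coronal], [anterior], [distributed], [strident].
The target acquires /r/'s values for everything under Coronal — [+coronal], [+anterior], [−distributed], [−strident] — while keeping its own [nasal], [continuant], [voice], ….
This feature bundle is that of [n], so /urɲe/ surfaces as [urne].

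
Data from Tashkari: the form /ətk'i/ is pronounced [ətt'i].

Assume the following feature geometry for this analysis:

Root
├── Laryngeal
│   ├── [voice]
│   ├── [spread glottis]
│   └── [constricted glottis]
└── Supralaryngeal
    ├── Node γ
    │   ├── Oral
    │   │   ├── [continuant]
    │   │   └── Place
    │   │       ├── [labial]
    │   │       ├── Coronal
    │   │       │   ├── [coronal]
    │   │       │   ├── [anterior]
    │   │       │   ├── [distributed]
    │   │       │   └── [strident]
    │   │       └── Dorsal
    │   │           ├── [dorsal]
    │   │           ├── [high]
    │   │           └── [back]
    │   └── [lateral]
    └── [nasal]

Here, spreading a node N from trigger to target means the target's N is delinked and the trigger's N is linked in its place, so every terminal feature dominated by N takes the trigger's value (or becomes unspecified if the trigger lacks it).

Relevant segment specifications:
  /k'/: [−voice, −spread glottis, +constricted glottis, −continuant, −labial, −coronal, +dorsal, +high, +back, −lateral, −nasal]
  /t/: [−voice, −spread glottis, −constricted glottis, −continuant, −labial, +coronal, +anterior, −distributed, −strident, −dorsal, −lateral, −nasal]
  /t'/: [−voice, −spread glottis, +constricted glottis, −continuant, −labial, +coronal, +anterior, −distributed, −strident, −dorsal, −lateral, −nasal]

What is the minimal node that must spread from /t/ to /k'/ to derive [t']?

Feature comparison: [coronal], [anterior], [distributed], [strident], [dorsal], [high], [back] differ between /k'/ and [t']; the remaining terminals match.
These terminals are all dominated by Place, and no proper subconstituent of Place covers them all; Place is their lowest common ancestor.
Spreading Place from /t/ overwrites each of those terminals with /t/'s values, yielding exactly [t'].
[constricted glottis] stays as in /k'/ although /t/ differs there, so no node dominating it spread; among the remaining candidates Place is the lowest that derives the output.

Place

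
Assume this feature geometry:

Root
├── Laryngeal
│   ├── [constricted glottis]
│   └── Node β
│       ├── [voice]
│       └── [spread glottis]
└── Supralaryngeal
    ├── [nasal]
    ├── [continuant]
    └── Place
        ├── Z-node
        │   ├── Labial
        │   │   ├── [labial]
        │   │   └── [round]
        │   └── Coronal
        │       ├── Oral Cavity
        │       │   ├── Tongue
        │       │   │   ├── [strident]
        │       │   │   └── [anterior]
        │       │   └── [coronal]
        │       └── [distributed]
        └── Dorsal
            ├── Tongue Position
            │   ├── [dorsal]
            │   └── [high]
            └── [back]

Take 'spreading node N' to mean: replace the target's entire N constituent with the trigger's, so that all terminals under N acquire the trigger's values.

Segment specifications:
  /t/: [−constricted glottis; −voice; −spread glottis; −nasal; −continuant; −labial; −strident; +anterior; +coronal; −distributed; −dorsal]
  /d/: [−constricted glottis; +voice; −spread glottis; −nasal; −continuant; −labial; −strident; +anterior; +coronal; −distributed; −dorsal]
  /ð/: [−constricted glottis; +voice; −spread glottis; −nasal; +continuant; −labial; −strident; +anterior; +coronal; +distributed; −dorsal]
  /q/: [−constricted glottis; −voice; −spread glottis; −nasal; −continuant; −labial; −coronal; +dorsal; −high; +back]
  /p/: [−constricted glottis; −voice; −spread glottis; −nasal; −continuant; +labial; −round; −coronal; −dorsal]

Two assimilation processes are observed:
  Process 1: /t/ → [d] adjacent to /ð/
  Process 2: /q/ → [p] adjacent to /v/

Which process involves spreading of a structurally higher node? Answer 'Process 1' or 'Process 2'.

Process 2

Process 1 alters [voice]; the lowest dominating node is [voice] (depth 3 from Root).
Process 2: the features that change are [labial], [round], [dorsal], [high], [back]; the minimal node is Place (depth 2).
Depth 2 < depth 3; Process 2 involves the structurally higher constituent Place.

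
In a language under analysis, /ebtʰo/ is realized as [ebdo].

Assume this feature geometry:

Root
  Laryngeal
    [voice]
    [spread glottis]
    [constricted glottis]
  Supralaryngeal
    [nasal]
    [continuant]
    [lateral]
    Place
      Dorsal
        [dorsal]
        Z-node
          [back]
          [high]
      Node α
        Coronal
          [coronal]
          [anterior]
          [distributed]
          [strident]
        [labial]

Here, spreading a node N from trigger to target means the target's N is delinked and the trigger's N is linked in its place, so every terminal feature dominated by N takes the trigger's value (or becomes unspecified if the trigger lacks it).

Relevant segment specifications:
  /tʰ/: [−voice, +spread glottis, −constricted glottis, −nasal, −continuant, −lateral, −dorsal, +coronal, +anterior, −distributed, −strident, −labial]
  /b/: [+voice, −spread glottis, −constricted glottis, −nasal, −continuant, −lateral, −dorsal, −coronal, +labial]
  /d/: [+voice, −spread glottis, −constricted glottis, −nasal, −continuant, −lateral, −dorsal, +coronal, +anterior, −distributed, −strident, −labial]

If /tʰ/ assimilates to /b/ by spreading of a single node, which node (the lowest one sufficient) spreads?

Laryngeal

The alternation /tʰ/ → [d] changes [voice], [spread glottis] and nothing else.
Tracing each changed feature up the tree, the paths first meet at Laryngeal; any lower node misses at least one of them.
Delinking /tʰ/'s Laryngeal and associating /b/'s Laryngeal gives precisely the feature bundle of [d].
Had Root spread, [labial], [coronal] would have taken /b/'s values; they stay as in /tʰ/, confirming the spreading constituent is exactly Laryngeal.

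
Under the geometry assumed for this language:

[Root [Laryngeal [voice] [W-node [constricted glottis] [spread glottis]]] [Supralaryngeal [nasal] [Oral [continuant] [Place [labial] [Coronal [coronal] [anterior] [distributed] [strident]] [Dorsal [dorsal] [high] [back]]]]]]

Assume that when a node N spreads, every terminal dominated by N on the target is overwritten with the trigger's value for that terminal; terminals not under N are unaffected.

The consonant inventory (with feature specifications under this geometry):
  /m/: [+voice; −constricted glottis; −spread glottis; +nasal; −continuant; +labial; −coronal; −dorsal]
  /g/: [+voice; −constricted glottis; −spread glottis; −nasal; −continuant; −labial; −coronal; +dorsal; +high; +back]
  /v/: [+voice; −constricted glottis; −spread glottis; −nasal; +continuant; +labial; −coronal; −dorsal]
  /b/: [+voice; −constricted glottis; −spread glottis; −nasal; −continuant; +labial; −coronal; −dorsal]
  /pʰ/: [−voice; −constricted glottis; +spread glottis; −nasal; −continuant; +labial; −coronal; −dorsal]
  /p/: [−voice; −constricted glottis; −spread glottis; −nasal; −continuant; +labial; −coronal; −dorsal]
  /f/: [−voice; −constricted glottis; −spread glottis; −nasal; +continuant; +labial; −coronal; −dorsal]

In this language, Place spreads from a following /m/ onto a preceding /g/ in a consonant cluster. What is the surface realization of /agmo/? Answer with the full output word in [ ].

The Place node dominates the terminals [labial], [coronal], [anterior], [distributed], [strident], [dorsal], [high], [back].
After delinking /g/'s Place and linking /m/'s, the affected terminals become [+labial], [−coronal], [−dorsal]; [voice], [constricted glottis], [spread glottis], … (outside Place) are retained from /g/.
Among the inventory, only /b/ has exactly this specification, giving the surface form [abmo].

[abmo]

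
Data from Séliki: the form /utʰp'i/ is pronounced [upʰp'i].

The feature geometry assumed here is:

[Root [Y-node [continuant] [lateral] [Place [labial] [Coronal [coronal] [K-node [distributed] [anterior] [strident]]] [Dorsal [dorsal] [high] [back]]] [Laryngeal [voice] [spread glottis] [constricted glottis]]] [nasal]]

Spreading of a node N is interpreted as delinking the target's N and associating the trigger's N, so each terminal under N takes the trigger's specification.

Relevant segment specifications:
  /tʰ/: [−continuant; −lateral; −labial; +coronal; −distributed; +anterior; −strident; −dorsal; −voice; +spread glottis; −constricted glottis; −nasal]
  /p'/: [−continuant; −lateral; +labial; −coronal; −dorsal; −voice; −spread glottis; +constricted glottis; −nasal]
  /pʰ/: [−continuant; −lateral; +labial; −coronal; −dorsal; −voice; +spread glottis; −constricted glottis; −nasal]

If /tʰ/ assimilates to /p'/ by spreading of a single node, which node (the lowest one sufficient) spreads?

/tʰ/ and [pʰ] differ in [labial], [coronal], [anterior], [distributed], [strident]; every other specified feature is identical.
These terminals are all dominated by Place, and no proper subconstituent of Place covers them all; Place is their lowest common ancestor.
Delinking /tʰ/'s Place and associating /p'/'s Place gives precisely the feature bundle of [pʰ].
Since [spread glottis], [constricted glottis] are preserved even though /p'/ disagrees there, no node above Place spread.

Place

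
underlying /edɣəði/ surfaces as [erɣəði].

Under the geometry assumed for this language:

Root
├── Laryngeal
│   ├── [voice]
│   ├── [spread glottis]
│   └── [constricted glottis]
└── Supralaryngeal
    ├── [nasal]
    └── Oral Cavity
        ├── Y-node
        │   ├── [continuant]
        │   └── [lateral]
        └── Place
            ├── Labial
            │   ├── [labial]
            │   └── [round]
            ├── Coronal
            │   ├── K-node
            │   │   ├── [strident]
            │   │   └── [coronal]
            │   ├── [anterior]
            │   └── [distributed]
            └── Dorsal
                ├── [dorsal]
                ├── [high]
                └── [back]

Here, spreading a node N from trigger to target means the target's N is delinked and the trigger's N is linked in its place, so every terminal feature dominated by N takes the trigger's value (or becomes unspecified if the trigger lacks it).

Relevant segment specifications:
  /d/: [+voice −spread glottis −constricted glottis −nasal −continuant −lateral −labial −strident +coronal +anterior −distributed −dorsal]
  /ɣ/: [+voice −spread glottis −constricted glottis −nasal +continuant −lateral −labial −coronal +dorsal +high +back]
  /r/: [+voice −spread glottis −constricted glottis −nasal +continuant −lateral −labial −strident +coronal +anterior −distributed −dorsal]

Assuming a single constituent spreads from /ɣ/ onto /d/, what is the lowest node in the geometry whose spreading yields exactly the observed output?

[continuant]

Feature comparison: [continuant] differs between /d/ and [r]; the remaining terminals match.
Since just one terminal is affected and it takes /ɣ/'s value, spreading the terminal [continuant] alone is sufficient and minimal.
[coronal], [dorsal] stay as in /d/ although /ɣ/ differs there, so no node dominating them spread; among the remaining candidates [continuant] is the lowest that derives the output.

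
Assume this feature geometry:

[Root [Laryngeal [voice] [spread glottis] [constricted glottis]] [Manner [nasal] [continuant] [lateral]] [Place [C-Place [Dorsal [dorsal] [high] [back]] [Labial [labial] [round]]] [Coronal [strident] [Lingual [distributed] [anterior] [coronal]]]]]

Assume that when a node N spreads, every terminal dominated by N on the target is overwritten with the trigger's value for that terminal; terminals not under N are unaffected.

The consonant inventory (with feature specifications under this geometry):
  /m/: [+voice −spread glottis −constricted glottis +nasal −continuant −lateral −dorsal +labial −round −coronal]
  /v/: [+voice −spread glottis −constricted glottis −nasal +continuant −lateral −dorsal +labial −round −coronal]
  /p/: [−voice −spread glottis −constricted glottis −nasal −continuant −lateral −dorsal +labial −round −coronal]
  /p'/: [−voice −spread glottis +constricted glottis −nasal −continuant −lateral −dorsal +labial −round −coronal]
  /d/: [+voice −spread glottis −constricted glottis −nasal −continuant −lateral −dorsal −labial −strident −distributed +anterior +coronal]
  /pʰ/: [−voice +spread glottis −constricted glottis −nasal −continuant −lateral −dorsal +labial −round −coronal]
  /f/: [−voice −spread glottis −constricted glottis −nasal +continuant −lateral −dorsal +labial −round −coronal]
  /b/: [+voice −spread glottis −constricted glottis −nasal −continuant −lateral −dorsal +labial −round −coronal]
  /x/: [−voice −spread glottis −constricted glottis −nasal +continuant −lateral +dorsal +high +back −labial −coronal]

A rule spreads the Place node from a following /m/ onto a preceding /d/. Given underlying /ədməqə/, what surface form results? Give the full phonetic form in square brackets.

[əbməqə]

The Place node dominates the terminals [dorsal], [high], [back], [labial], [round], [strident], [distributed], [anterior], [coronal].
Spreading Place from /m/ onto /d/ replaces those values with /m/'s: [−dorsal], [+labial], [−round], [−coronal]. Features outside Place ([voice], [spread glottis], [constricted glottis], …) stay as in /d/.
The resulting bundle matches /b/ in the inventory; substituting it for /d/ gives [əbməqə].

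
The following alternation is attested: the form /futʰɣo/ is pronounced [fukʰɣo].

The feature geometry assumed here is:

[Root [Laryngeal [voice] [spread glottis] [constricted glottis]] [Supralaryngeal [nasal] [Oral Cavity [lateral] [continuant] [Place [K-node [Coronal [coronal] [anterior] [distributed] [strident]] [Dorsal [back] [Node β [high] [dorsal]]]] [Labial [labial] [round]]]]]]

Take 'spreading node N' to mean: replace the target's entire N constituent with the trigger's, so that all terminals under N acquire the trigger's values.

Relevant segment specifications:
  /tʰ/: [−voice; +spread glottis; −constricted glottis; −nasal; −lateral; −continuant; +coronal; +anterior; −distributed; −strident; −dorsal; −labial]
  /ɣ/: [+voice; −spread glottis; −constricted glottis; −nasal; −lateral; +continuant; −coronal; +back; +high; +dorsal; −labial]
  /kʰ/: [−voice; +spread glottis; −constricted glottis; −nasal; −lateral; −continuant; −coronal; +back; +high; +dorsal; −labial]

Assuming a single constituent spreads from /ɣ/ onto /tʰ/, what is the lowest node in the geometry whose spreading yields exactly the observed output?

/tʰ/ and [kʰ] differ in [coronal], [anterior], [distributed], [strident], [dorsal], [high], [back]; every other specified feature is identical.
The smallest constituent containing every changed terminal is K-node — each of its daughters lacks at least one of the affected features.
Spreading K-node from /ɣ/ overwrites each of those terminals with /ɣ/'s values, yielding exactly [kʰ].
Features on which the two segments disagree outside K-node, such as [spread glottis], [voice], are unchanged — nothing dominating them spread, and K-node is the minimal sufficient constituent.

K-node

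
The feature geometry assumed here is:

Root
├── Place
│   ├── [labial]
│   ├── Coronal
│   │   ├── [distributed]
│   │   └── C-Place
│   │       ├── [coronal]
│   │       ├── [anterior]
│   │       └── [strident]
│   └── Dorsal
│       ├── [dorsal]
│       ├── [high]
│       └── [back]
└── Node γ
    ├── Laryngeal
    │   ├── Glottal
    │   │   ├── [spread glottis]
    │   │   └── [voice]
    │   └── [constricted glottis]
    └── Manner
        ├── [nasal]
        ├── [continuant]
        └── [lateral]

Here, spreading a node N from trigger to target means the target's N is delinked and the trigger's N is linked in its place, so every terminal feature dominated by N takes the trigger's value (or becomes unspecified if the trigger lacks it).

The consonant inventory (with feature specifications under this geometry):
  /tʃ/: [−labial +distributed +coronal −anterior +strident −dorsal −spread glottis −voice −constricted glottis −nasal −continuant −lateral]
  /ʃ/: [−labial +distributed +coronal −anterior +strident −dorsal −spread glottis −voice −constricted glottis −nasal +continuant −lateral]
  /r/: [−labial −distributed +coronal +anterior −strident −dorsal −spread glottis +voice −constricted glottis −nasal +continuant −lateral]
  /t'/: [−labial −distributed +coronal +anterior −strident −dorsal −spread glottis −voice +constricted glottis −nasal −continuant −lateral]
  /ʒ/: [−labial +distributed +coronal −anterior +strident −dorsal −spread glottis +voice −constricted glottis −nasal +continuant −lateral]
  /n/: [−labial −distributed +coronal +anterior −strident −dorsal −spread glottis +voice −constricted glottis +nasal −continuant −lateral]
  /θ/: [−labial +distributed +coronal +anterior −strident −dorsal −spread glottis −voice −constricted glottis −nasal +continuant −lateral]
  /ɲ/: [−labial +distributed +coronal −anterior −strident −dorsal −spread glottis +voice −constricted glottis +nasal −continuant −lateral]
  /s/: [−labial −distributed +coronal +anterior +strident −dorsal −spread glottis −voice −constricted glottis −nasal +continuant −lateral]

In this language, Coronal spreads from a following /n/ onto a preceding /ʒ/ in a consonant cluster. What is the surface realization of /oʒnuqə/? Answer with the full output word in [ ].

Terminals under Coronal in this geometry: [distributed], [coronal], [anterior], [strident].
The target acquires /n/'s values for everything under Coronal — [−distributed], [+coronal], [+anterior], [−strident] — while keeping its own [labial], [dorsal], [spread glottis], ….
Among the inventory, only /r/ has exactly this specification, giving the surface form [ornuqə].

[ornuqə]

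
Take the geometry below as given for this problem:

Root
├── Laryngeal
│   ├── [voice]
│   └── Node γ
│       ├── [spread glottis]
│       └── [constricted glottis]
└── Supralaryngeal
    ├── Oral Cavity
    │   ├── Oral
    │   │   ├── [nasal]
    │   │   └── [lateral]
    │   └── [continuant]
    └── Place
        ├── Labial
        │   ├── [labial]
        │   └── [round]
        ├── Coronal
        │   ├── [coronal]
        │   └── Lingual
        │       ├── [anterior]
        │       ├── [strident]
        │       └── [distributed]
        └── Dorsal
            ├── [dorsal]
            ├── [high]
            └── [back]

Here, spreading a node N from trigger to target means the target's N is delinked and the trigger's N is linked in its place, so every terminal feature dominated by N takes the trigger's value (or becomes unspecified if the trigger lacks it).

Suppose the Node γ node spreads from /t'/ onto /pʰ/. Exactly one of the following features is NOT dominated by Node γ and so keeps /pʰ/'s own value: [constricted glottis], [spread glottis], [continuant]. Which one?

[continuant]

The terminals dominated by Node γ are [spread glottis], [constricted glottis].
Of the listed options, [constricted glottis], [spread glottis] are among these and would be overwritten by spreading Node γ.
[continuant] is not within the Node γ subtree (it hangs from Oral Cavity), so /pʰ/'s [continuant] value survives.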